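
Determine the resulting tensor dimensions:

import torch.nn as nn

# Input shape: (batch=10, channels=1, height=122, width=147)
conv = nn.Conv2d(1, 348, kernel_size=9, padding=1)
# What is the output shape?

Input shape: (10, 1, 122, 147)
Output shape: (10, 348, 116, 141)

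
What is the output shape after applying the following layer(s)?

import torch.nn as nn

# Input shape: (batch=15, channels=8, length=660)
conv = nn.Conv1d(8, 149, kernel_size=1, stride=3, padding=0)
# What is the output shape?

Input shape: (15, 8, 660)
Output shape: (15, 149, 220)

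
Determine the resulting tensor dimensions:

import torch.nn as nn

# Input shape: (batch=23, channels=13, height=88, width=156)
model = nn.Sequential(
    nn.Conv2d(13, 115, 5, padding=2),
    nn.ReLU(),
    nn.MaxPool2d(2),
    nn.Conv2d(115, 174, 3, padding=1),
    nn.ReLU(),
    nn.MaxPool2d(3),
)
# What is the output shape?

Input shape: (23, 13, 88, 156)
  -> after first Conv2d: (23, 115, 88, 156)
  -> after first MaxPool2d: (23, 115, 44, 78)
  -> after second Conv2d: (23, 174, 44, 78)
Output shape: (23, 174, 14, 26)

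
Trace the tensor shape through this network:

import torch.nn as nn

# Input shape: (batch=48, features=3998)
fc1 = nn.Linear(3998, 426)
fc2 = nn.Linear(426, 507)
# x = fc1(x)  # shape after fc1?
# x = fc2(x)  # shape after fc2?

Input shape: (48, 3998)
  -> after fc1: (48, 426)
Output shape: (48, 507)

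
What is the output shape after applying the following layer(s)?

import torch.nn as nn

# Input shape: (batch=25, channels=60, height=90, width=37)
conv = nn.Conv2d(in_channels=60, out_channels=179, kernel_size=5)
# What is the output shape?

Input shape: (25, 60, 90, 37)
Output shape: (25, 179, 86, 33)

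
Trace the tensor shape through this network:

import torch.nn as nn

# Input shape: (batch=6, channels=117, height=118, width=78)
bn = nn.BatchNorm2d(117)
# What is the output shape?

Input shape: (6, 117, 118, 78)
Output shape: (6, 117, 118, 78)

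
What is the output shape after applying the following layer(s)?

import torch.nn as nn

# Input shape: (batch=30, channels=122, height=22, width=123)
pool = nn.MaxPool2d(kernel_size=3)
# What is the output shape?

Input shape: (30, 122, 22, 123)
Output shape: (30, 122, 7, 41)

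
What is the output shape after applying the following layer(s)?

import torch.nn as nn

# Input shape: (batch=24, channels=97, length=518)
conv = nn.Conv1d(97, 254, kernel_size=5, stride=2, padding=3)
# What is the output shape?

Input shape: (24, 97, 518)
Output shape: (24, 254, 260)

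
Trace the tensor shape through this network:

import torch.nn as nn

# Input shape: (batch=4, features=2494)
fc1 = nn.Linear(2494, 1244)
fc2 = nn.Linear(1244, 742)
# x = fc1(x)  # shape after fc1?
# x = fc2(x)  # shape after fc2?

Input shape: (4, 2494)
  -> after fc1: (4, 1244)
Output shape: (4, 742)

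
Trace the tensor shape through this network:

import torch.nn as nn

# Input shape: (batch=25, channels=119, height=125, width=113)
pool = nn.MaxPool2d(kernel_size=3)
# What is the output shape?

Input shape: (25, 119, 125, 113)
Output shape: (25, 119, 41, 37)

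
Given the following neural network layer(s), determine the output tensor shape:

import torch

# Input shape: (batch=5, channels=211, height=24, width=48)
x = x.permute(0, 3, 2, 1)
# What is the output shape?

Input shape: (5, 211, 24, 48)
Output shape: (5, 48, 24, 211)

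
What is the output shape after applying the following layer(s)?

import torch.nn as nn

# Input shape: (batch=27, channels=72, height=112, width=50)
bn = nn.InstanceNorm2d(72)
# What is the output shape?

Input shape: (27, 72, 112, 50)
Output shape: (27, 72, 112, 50)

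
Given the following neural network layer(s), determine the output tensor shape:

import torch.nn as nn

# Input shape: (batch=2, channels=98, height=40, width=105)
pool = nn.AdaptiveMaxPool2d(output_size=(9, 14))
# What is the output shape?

Input shape: (2, 98, 40, 105)
Output shape: (2, 98, 9, 14)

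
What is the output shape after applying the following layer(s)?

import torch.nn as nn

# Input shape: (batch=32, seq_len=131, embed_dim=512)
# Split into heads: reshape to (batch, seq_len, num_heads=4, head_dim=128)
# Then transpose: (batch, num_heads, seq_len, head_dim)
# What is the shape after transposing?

Input shape: (32, 131, 512)
  -> after reshape: (32, 131, 4, 128)
Output shape: (32, 4, 131, 128)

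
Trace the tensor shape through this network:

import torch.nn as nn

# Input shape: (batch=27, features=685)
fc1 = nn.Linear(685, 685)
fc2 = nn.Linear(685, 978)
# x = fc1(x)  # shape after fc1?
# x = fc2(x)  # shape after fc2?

Input shape: (27, 685)
  -> after fc1: (27, 685)
Output shape: (27, 978)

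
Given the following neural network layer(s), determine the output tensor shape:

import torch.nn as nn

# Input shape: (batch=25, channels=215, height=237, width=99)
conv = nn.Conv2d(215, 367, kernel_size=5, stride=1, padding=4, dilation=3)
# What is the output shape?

Input shape: (25, 215, 237, 99)
Output shape: (25, 367, 233, 95)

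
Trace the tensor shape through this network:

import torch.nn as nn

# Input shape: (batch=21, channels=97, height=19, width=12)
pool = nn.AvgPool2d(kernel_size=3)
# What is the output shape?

Input shape: (21, 97, 19, 12)
Output shape: (21, 97, 6, 4)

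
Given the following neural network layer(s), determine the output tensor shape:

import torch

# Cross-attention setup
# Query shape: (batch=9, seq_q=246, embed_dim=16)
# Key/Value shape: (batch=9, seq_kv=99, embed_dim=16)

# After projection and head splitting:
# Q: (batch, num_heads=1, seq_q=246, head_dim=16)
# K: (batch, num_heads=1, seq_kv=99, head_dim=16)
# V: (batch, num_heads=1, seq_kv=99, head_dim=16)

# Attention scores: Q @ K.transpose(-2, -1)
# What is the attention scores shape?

Input shape: (9, 246, 16)
Output shape: (9, 1, 246, 99)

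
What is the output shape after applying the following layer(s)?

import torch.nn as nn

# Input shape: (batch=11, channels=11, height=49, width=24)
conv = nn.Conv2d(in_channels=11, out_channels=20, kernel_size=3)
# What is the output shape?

Input shape: (11, 11, 49, 24)
Output shape: (11, 20, 47, 22)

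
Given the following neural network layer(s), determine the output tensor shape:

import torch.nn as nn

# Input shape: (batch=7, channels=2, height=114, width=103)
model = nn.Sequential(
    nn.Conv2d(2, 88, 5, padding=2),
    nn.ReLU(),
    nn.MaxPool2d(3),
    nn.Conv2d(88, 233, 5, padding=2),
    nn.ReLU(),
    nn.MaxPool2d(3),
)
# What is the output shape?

Input shape: (7, 2, 114, 103)
  -> after first Conv2d: (7, 88, 114, 103)
  -> after first MaxPool2d: (7, 88, 38, 34)
  -> after second Conv2d: (7, 233, 38, 34)
Output shape: (7, 233, 12, 11)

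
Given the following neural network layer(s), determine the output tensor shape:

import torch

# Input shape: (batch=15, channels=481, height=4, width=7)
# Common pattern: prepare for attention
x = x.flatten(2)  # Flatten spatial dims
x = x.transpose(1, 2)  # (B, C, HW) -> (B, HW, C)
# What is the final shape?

Input shape: (15, 481, 4, 7)
  -> after flatten(2): (15, 481, 28)
Output shape: (15, 28, 481)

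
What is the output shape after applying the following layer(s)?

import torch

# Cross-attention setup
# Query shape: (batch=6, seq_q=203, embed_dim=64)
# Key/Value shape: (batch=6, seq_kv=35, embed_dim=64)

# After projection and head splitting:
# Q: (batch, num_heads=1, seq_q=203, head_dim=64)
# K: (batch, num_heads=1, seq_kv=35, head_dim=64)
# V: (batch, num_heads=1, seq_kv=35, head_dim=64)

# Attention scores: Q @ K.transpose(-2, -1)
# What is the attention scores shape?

Input shape: (6, 203, 64)
Output shape: (6, 1, 203, 35)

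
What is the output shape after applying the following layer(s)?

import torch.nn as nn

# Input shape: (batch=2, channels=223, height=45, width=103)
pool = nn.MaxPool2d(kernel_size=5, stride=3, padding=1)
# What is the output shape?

Input shape: (2, 223, 45, 103)
Output shape: (2, 223, 15, 34)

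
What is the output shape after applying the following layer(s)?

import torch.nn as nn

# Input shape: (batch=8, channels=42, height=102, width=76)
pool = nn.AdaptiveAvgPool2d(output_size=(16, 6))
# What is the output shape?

Input shape: (8, 42, 102, 76)
Output shape: (8, 42, 16, 6)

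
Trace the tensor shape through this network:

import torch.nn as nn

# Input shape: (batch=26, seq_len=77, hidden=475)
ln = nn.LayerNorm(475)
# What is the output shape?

Input shape: (26, 77, 475)
Output shape: (26, 77, 475)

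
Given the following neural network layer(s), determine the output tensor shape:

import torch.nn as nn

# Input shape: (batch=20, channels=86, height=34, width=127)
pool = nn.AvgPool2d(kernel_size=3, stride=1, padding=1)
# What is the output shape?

Input shape: (20, 86, 34, 127)
Output shape: (20, 86, 34, 127)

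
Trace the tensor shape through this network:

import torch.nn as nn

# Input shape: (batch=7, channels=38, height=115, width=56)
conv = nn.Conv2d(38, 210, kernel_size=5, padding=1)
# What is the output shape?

Input shape: (7, 38, 115, 56)
Output shape: (7, 210, 113, 54)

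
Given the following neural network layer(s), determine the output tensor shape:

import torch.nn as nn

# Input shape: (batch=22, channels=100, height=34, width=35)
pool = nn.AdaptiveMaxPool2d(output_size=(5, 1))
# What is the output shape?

Input shape: (22, 100, 34, 35)
Output shape: (22, 100, 5, 1)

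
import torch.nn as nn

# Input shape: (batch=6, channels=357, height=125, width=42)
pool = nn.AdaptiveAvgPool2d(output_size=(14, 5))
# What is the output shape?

Input shape: (6, 357, 125, 42)
Output shape: (6, 357, 14, 5)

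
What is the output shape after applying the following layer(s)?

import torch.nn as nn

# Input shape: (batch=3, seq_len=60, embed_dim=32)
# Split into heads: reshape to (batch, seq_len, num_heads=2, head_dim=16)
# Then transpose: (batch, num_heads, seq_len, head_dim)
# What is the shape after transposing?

Input shape: (3, 60, 32)
  -> after reshape: (3, 60, 2, 16)
Output shape: (3, 2, 60, 16)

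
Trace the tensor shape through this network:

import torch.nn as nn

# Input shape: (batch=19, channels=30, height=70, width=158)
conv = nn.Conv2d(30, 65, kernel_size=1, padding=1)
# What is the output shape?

Input shape: (19, 30, 70, 158)
Output shape: (19, 65, 72, 160)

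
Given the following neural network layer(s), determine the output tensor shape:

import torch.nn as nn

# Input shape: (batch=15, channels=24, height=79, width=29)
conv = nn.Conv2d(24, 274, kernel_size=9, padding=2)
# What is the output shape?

Input shape: (15, 24, 79, 29)
Output shape: (15, 274, 75, 25)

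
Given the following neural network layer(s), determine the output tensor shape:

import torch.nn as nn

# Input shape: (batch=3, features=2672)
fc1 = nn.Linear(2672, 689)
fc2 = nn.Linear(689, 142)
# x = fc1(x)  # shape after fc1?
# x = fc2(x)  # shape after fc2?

Input shape: (3, 2672)
  -> after fc1: (3, 689)
Output shape: (3, 142)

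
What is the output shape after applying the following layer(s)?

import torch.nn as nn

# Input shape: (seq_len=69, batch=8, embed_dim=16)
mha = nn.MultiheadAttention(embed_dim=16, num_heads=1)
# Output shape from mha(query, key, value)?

Input shape: (69, 8, 16)
Output shape: (69, 8, 16)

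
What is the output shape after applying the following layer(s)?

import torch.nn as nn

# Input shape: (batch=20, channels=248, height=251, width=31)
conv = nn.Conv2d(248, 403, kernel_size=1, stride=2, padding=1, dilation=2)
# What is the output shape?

Input shape: (20, 248, 251, 31)
Output shape: (20, 403, 127, 17)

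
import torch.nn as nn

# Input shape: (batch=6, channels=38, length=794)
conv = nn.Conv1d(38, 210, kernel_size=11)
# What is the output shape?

Input shape: (6, 38, 794)
Output shape: (6, 210, 784)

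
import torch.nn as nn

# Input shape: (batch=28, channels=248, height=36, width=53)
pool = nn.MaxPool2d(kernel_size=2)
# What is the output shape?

Input shape: (28, 248, 36, 53)
Output shape: (28, 248, 18, 26)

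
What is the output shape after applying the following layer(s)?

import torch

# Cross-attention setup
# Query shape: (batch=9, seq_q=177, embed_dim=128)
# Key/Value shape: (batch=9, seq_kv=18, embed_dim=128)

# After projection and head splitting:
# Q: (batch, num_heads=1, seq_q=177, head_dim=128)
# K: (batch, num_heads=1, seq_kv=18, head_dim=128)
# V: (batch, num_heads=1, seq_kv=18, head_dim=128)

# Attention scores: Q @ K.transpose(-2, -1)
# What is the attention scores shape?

Input shape: (9, 177, 128)
Output shape: (9, 1, 177, 18)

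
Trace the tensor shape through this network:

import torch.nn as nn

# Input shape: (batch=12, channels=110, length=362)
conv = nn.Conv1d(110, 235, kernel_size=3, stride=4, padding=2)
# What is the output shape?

Input shape: (12, 110, 362)
Output shape: (12, 235, 91)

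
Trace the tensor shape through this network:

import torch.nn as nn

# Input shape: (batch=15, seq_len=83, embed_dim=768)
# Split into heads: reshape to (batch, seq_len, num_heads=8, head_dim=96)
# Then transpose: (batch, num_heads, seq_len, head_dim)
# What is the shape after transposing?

Input shape: (15, 83, 768)
  -> after reshape: (15, 83, 8, 96)
Output shape: (15, 8, 83, 96)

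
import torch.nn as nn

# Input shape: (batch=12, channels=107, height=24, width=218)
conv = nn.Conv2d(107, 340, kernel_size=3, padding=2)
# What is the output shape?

Input shape: (12, 107, 24, 218)
Output shape: (12, 340, 26, 220)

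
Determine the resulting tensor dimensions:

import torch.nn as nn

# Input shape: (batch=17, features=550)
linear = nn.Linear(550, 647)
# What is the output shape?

Input shape: (17, 550)
Output shape: (17, 647)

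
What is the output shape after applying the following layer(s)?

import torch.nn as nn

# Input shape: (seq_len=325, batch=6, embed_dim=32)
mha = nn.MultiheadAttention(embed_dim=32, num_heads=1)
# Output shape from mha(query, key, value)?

Input shape: (325, 6, 32)
Output shape: (325, 6, 32)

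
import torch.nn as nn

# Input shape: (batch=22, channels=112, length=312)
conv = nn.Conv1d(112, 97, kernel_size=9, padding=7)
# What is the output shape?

Input shape: (22, 112, 312)
Output shape: (22, 97, 318)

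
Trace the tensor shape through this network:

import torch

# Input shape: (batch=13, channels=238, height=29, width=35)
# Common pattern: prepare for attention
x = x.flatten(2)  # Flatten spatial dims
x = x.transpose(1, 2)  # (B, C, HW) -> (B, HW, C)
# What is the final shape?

Input shape: (13, 238, 29, 35)
  -> after flatten(2): (13, 238, 1015)
Output shape: (13, 1015, 238)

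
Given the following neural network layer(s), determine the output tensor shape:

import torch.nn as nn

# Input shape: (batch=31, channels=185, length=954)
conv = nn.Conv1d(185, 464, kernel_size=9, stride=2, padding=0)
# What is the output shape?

Input shape: (31, 185, 954)
Output shape: (31, 464, 473)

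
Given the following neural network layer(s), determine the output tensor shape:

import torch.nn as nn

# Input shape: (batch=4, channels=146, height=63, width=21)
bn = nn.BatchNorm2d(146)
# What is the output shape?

Input shape: (4, 146, 63, 21)
Output shape: (4, 146, 63, 21)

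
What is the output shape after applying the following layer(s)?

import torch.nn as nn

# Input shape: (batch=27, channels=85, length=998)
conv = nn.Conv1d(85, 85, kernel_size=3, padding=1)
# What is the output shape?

Input shape: (27, 85, 998)
Output shape: (27, 85, 998)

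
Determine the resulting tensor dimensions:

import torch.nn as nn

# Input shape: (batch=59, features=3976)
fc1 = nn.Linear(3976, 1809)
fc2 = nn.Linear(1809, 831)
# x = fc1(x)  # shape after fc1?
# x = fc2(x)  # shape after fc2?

Input shape: (59, 3976)
  -> after fc1: (59, 1809)
Output shape: (59, 831)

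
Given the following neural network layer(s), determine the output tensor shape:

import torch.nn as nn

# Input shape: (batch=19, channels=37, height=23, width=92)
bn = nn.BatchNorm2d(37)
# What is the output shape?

Input shape: (19, 37, 23, 92)
Output shape: (19, 37, 23, 92)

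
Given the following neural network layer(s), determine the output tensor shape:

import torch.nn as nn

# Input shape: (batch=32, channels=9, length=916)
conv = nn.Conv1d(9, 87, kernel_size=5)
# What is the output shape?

Input shape: (32, 9, 916)
Output shape: (32, 87, 912)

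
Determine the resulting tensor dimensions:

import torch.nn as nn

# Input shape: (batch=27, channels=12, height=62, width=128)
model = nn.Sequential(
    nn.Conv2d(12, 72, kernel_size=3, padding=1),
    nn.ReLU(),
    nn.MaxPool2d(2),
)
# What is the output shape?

Input shape: (27, 12, 62, 128)
  -> after Conv2d: (27, 72, 62, 128)
  -> after ReLU: (27, 72, 62, 128)
Output shape: (27, 72, 31, 64)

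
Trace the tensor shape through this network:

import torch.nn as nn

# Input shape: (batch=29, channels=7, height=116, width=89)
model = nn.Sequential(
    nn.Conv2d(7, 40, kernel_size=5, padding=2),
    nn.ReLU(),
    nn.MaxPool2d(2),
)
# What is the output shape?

Input shape: (29, 7, 116, 89)
  -> after Conv2d: (29, 40, 116, 89)
  -> after ReLU: (29, 40, 116, 89)
Output shape: (29, 40, 58, 44)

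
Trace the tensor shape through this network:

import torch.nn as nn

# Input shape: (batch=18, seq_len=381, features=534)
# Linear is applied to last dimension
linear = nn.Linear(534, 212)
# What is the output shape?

Input shape: (18, 381, 534)
Output shape: (18, 381, 212)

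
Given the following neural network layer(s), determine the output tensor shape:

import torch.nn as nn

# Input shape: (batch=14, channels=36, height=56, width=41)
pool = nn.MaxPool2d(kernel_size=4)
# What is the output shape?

Input shape: (14, 36, 56, 41)
Output shape: (14, 36, 14, 10)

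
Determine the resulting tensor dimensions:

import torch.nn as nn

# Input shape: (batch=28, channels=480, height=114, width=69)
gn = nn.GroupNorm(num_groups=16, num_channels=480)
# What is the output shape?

Input shape: (28, 480, 114, 69)
Output shape: (28, 480, 114, 69)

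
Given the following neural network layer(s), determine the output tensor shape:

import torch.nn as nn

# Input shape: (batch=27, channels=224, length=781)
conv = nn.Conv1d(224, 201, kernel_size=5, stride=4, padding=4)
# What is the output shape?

Input shape: (27, 224, 781)
Output shape: (27, 201, 197)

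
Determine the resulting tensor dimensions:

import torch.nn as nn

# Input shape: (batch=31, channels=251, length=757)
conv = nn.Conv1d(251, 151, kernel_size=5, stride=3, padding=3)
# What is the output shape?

Input shape: (31, 251, 757)
Output shape: (31, 151, 253)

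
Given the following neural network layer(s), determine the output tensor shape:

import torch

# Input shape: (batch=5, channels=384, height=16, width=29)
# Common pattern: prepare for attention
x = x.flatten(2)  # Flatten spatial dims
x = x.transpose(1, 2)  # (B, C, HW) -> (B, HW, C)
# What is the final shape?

Input shape: (5, 384, 16, 29)
  -> after flatten(2): (5, 384, 464)
Output shape: (5, 464, 384)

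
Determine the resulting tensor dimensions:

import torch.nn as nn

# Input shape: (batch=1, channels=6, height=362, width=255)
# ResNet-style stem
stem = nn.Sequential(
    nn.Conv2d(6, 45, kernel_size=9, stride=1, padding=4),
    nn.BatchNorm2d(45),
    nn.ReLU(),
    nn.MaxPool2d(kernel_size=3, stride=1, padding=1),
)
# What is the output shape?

Input shape: (1, 6, 362, 255)
  -> after Conv2d 9x9 stride=1: (1, 45, 362, 255)
Output shape: (1, 45, 362, 255)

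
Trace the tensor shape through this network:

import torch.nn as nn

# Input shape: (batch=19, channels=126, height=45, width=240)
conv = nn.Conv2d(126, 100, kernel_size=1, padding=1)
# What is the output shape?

Input shape: (19, 126, 45, 240)
Output shape: (19, 100, 47, 242)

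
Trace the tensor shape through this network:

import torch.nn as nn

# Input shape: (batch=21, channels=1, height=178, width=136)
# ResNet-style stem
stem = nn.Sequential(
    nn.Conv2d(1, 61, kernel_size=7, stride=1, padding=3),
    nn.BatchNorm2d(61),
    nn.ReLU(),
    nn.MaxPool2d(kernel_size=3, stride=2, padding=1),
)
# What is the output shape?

Input shape: (21, 1, 178, 136)
  -> after Conv2d 7x7 stride=1: (21, 61, 178, 136)
Output shape: (21, 61, 89, 68)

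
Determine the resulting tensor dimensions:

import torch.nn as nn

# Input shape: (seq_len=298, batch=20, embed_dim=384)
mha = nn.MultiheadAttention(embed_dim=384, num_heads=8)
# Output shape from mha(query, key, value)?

Input shape: (298, 20, 384)
Output shape: (298, 20, 384)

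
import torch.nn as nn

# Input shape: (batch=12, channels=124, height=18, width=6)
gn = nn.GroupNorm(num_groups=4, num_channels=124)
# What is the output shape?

Input shape: (12, 124, 18, 6)
Output shape: (12, 124, 18, 6)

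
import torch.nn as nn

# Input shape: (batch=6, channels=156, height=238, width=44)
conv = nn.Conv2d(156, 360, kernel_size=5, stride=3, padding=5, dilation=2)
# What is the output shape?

Input shape: (6, 156, 238, 44)
Output shape: (6, 360, 80, 16)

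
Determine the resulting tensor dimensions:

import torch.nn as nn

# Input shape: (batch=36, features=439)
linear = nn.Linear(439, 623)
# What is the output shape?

Input shape: (36, 439)
Output shape: (36, 623)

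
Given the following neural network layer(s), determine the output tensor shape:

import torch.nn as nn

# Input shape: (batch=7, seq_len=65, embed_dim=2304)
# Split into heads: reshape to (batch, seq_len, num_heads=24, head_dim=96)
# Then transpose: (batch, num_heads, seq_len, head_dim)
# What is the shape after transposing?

Input shape: (7, 65, 2304)
  -> after reshape: (7, 65, 24, 96)
Output shape: (7, 24, 65, 96)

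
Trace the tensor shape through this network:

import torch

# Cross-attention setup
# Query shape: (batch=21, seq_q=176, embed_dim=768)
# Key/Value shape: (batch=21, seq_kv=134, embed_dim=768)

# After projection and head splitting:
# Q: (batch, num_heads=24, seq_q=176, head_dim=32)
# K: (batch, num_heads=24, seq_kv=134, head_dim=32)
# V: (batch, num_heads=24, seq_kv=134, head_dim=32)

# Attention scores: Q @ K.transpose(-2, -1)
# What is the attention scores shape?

Input shape: (21, 176, 768)
Output shape: (21, 24, 176, 134)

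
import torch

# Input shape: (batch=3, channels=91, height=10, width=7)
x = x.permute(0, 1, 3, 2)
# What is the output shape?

Input shape: (3, 91, 10, 7)
Output shape: (3, 91, 7, 10)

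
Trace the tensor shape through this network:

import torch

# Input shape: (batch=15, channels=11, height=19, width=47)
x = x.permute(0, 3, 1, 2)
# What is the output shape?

Input shape: (15, 11, 19, 47)
Output shape: (15, 47, 11, 19)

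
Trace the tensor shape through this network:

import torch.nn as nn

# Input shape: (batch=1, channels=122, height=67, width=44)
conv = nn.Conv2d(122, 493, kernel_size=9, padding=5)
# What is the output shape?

Input shape: (1, 122, 67, 44)
Output shape: (1, 493, 69, 46)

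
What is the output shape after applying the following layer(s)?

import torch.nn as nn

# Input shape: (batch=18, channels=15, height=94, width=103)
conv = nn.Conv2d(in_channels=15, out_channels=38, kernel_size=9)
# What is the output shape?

Input shape: (18, 15, 94, 103)
Output shape: (18, 38, 86, 95)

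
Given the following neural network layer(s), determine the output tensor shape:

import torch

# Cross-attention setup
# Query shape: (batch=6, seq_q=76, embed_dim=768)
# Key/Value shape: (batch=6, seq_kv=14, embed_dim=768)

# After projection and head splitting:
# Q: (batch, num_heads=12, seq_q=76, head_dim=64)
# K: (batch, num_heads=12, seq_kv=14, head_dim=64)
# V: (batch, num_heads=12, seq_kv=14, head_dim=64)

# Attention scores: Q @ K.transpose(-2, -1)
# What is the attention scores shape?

Input shape: (6, 76, 768)
Output shape: (6, 12, 76, 14)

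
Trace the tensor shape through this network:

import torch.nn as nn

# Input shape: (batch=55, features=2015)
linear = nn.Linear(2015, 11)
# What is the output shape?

Input shape: (55, 2015)
Output shape: (55, 11)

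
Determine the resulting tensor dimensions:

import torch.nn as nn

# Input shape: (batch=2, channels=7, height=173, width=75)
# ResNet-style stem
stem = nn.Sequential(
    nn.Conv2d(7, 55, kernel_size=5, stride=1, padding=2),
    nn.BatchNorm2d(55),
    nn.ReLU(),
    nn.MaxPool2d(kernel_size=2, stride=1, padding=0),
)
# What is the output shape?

Input shape: (2, 7, 173, 75)
  -> after Conv2d 5x5 stride=1: (2, 55, 173, 75)
Output shape: (2, 55, 172, 74)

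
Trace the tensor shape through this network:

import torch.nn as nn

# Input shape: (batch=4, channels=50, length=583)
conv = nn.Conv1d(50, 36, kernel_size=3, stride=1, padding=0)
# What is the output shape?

Input shape: (4, 50, 583)
Output shape: (4, 36, 581)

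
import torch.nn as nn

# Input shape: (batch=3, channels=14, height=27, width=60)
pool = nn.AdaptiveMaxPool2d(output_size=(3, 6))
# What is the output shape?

Input shape: (3, 14, 27, 60)
Output shape: (3, 14, 3, 6)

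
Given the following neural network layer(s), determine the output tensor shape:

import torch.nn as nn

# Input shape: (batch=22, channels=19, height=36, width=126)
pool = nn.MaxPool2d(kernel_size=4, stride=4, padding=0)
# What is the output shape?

Input shape: (22, 19, 36, 126)
Output shape: (22, 19, 9, 31)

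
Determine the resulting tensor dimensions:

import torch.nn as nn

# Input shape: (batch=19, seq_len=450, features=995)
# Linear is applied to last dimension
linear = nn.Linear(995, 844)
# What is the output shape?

Input shape: (19, 450, 995)
Output shape: (19, 450, 844)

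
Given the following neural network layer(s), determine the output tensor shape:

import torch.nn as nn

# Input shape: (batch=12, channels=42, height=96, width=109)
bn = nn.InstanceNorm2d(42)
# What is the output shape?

Input shape: (12, 42, 96, 109)
Output shape: (12, 42, 96, 109)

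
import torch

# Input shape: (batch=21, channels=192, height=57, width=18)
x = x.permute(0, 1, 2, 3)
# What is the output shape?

Input shape: (21, 192, 57, 18)
Output shape: (21, 192, 57, 18)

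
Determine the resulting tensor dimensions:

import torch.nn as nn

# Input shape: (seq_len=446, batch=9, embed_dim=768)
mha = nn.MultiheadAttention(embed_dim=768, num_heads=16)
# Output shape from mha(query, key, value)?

Input shape: (446, 9, 768)
Output shape: (446, 9, 768)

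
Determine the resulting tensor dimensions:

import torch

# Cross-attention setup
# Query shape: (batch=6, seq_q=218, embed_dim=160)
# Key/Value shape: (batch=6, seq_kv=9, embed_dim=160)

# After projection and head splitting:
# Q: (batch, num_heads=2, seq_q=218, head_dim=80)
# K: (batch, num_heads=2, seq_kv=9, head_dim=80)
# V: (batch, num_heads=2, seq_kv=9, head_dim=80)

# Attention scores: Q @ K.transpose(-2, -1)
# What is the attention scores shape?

Input shape: (6, 218, 160)
Output shape: (6, 2, 218, 9)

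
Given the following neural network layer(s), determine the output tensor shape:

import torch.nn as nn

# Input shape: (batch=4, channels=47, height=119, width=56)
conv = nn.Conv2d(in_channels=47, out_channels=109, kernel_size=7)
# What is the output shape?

Input shape: (4, 47, 119, 56)
Output shape: (4, 109, 113, 50)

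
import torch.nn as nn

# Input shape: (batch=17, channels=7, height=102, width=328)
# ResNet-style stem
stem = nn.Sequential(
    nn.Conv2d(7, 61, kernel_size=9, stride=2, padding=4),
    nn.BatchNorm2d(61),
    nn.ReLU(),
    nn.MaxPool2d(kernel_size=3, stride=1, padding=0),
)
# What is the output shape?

Input shape: (17, 7, 102, 328)
  -> after Conv2d 9x9 stride=2: (17, 61, 51, 164)
Output shape: (17, 61, 49, 162)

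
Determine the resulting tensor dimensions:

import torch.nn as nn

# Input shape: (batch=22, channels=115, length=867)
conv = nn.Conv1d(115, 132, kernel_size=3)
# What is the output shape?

Input shape: (22, 115, 867)
Output shape: (22, 132, 865)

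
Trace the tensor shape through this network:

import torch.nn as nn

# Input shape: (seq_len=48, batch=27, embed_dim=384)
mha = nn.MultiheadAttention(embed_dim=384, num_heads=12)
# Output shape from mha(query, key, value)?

Input shape: (48, 27, 384)
Output shape: (48, 27, 384)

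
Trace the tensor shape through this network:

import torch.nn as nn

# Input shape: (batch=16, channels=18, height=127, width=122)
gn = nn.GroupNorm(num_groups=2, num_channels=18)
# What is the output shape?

Input shape: (16, 18, 127, 122)
Output shape: (16, 18, 127, 122)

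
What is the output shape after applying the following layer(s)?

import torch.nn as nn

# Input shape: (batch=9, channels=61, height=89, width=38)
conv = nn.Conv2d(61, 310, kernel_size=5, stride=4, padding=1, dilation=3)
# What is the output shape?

Input shape: (9, 61, 89, 38)
Output shape: (9, 310, 20, 7)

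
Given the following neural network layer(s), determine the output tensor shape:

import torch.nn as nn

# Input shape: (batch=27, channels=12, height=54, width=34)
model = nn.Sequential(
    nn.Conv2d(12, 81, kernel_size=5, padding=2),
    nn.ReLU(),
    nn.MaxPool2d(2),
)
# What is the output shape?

Input shape: (27, 12, 54, 34)
  -> after Conv2d: (27, 81, 54, 34)
  -> after ReLU: (27, 81, 54, 34)
Output shape: (27, 81, 27, 17)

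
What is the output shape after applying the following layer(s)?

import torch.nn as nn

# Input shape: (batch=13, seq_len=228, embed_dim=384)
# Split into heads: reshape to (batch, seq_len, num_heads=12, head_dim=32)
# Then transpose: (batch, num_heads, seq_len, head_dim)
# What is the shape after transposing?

Input shape: (13, 228, 384)
  -> after reshape: (13, 228, 12, 32)
Output shape: (13, 12, 228, 32)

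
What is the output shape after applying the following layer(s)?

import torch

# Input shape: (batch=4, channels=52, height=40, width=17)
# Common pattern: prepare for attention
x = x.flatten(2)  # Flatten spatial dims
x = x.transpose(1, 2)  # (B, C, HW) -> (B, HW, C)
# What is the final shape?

Input shape: (4, 52, 40, 17)
  -> after flatten(2): (4, 52, 680)
Output shape: (4, 680, 52)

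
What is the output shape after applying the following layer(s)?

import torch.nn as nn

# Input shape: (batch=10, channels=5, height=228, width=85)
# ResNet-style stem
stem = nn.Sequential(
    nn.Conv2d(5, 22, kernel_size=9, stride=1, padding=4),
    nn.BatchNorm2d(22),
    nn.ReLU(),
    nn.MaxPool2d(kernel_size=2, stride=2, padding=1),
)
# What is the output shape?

Input shape: (10, 5, 228, 85)
  -> after Conv2d 9x9 stride=1: (10, 22, 228, 85)
Output shape: (10, 22, 115, 43)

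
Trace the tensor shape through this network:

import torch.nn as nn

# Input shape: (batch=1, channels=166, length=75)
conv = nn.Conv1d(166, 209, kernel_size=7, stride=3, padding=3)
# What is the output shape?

Input shape: (1, 166, 75)
Output shape: (1, 209, 25)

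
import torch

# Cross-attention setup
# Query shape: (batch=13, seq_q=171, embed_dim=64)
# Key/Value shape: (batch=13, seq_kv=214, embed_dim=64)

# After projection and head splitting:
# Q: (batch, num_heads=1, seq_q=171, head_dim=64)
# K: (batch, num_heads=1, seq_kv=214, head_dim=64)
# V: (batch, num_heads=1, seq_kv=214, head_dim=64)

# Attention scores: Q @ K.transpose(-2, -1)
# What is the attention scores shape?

Input shape: (13, 171, 64)
Output shape: (13, 1, 171, 214)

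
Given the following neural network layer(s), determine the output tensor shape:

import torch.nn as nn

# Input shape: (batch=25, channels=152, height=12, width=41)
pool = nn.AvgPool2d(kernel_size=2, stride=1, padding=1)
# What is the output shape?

Input shape: (25, 152, 12, 41)
Output shape: (25, 152, 13, 42)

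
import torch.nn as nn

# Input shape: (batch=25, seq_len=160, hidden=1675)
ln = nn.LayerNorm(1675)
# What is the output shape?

Input shape: (25, 160, 1675)
Output shape: (25, 160, 1675)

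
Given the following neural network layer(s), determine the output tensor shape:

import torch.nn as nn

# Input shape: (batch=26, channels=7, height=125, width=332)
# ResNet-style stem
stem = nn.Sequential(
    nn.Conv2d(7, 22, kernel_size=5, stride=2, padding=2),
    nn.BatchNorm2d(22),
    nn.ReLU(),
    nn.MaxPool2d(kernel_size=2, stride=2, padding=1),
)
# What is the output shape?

Input shape: (26, 7, 125, 332)
  -> after Conv2d 5x5 stride=2: (26, 22, 63, 166)
Output shape: (26, 22, 32, 84)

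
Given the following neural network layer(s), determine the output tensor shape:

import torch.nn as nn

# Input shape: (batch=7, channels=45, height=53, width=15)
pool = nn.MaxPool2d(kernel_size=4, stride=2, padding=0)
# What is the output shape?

Input shape: (7, 45, 53, 15)
Output shape: (7, 45, 25, 6)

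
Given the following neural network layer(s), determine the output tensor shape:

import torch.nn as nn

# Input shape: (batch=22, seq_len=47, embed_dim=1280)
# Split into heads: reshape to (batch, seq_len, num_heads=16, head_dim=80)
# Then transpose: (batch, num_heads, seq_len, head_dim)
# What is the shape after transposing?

Input shape: (22, 47, 1280)
  -> after reshape: (22, 47, 16, 80)
Output shape: (22, 16, 47, 80)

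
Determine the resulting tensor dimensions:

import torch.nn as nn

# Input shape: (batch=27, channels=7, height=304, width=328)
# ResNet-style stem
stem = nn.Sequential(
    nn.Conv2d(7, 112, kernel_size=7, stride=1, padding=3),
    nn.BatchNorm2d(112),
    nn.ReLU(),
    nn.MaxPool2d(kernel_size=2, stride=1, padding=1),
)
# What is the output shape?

Input shape: (27, 7, 304, 328)
  -> after Conv2d 7x7 stride=1: (27, 112, 304, 328)
Output shape: (27, 112, 305, 329)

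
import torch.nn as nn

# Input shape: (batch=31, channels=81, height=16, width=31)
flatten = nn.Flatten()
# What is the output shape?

Input shape: (31, 81, 16, 31)
Output shape: (31, 40176)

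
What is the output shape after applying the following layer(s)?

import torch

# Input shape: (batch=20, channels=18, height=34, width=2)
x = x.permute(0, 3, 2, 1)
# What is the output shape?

Input shape: (20, 18, 34, 2)
Output shape: (20, 2, 34, 18)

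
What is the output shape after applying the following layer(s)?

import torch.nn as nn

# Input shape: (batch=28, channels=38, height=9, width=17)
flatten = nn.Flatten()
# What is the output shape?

Input shape: (28, 38, 9, 17)
Output shape: (28, 5814)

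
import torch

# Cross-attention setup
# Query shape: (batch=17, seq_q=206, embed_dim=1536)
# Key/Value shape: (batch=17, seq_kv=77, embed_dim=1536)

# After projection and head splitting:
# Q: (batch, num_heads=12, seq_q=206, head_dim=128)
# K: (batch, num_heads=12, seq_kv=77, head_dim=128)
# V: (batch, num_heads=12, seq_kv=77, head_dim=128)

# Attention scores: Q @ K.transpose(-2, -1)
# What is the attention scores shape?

Input shape: (17, 206, 1536)
Output shape: (17, 12, 206, 77)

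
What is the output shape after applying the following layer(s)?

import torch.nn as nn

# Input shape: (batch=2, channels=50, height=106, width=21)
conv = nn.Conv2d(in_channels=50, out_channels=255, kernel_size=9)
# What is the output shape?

Input shape: (2, 50, 106, 21)
Output shape: (2, 255, 98, 13)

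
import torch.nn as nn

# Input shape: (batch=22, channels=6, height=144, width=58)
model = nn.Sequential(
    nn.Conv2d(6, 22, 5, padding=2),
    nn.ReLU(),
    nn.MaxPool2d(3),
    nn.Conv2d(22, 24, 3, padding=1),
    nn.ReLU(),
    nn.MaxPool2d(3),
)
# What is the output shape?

Input shape: (22, 6, 144, 58)
  -> after first Conv2d: (22, 22, 144, 58)
  -> after first MaxPool2d: (22, 22, 48, 19)
  -> after second Conv2d: (22, 24, 48, 19)
Output shape: (22, 24, 16, 6)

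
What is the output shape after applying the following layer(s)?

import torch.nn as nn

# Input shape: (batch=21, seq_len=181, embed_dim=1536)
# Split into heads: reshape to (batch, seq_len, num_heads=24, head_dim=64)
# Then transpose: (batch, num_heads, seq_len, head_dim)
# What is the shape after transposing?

Input shape: (21, 181, 1536)
  -> after reshape: (21, 181, 24, 64)
Output shape: (21, 24, 181, 64)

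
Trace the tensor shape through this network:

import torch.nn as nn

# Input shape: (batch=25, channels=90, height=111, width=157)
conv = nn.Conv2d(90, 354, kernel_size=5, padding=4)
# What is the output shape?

Input shape: (25, 90, 111, 157)
Output shape: (25, 354, 115, 161)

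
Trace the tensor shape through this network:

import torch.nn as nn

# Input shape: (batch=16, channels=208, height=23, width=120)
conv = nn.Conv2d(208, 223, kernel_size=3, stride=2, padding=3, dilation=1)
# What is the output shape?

Input shape: (16, 208, 23, 120)
Output shape: (16, 223, 14, 62)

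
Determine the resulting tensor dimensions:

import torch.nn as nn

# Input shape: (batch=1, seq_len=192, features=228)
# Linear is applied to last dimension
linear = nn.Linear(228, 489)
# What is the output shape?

Input shape: (1, 192, 228)
Output shape: (1, 192, 489)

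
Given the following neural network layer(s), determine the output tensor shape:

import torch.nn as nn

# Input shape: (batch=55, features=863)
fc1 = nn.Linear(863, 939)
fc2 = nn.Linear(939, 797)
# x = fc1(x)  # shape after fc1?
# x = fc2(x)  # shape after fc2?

Input shape: (55, 863)
  -> after fc1: (55, 939)
Output shape: (55, 797)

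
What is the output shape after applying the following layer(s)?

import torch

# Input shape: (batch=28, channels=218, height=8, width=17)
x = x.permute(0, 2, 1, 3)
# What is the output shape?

Input shape: (28, 218, 8, 17)
Output shape: (28, 8, 218, 17)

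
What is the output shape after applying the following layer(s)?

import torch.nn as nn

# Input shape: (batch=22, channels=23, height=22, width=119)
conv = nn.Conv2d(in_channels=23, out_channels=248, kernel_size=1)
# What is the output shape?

Input shape: (22, 23, 22, 119)
Output shape: (22, 248, 22, 119)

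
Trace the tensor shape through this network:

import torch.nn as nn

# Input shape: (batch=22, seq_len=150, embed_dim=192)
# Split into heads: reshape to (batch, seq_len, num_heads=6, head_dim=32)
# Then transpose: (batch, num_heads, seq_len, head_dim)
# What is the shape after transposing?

Input shape: (22, 150, 192)
  -> after reshape: (22, 150, 6, 32)
Output shape: (22, 6, 150, 32)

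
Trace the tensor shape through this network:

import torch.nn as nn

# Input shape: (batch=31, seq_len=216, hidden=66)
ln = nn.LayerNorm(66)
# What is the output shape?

Input shape: (31, 216, 66)
Output shape: (31, 216, 66)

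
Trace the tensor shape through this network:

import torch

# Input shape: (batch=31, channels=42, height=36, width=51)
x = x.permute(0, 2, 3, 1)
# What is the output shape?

Input shape: (31, 42, 36, 51)
Output shape: (31, 36, 51, 42)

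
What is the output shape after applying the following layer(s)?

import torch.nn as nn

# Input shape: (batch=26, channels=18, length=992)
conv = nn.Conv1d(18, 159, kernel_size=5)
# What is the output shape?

Input shape: (26, 18, 992)
Output shape: (26, 159, 988)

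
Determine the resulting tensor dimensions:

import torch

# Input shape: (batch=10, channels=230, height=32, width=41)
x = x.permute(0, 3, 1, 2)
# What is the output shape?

Input shape: (10, 230, 32, 41)
Output shape: (10, 41, 230, 32)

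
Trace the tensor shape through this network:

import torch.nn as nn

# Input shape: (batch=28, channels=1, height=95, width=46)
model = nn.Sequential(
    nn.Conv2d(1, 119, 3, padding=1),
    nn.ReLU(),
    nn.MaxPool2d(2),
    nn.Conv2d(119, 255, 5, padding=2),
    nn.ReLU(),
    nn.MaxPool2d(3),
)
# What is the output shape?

Input shape: (28, 1, 95, 46)
  -> after first Conv2d: (28, 119, 95, 46)
  -> after first MaxPool2d: (28, 119, 47, 23)
  -> after second Conv2d: (28, 255, 47, 23)
Output shape: (28, 255, 15, 7)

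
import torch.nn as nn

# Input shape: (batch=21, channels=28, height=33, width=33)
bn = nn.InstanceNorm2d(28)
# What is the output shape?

Input shape: (21, 28, 33, 33)
Output shape: (21, 28, 33, 33)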